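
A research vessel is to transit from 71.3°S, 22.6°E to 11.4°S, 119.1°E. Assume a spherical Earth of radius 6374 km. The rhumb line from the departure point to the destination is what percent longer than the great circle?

Great circle: σ = 1.4186 rad → d_gc = Rσ = 9041.9 km
Rhumb: Δφ = +1.0455, Δλ = +1.6842, Δψ = +1.6036, q = Δφ/Δψ = 0.6519 → d_rh = R√(Δφ²+q²Δλ²) = 9663.7 km
Excess = (9663.7 − 9041.9) / 9041.9 = 621.8 / 9041.9 = 6.88% ≈ 6.9%

6.9%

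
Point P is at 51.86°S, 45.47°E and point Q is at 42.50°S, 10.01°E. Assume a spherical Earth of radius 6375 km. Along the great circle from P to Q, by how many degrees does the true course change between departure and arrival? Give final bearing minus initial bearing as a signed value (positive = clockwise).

Initial bearing θ₁ = atan2(sin Δλ cos φ₂, cos φ₁ sin φ₂ − sin φ₁ cos φ₂ cos Δλ) = 277.34°
Final bearing θ₂ = (initial bearing from the destination back to the start) + 180° = 303.82°
Δθ = θ₂ − θ₁ = +26.5°

+26.5°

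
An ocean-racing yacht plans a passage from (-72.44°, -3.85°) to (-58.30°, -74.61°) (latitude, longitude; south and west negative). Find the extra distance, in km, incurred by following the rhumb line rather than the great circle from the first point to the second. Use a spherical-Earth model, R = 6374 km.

Great circle: cos σ = sin φ₁ sin φ₂ + cos φ₁ cos φ₂ cos Δλ,  σ = 0.5288 rad → d_gc = 3370.7 km
Rhumb line: Δψ = +0.6088, q = Δφ/Δψ = 0.4054, d_rh = R√(Δφ²+q²Δλ²) = 3557.7 km
Excess = 3557.7 − 3370.7 = 187.0 ≈ 187 km

187 km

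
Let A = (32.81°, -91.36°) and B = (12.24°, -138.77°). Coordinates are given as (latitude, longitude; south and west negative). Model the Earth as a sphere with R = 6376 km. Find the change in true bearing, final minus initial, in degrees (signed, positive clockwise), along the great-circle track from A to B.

-19.4°

Initial bearing θ₁ = atan2(sin Δλ cos φ₂, cos φ₁ sin φ₂ − sin φ₁ cos φ₂ cos Δλ) = 255.94°
Final bearing θ₂ = (initial bearing from the destination back to the start) + 180° = 236.54°
Δθ = θ₂ − θ₁ = -19.4°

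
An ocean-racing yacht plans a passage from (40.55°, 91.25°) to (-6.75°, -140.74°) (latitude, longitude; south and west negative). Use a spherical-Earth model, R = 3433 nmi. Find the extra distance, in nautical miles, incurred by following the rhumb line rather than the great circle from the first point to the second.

Great circle: cos σ = sin φ₁ sin φ₂ + cos φ₁ cos φ₂ cos Δλ,  σ = 2.1425 rad → d_gc = 7355.2 nmi
Rhumb line: Δψ = -0.8936, q = Δφ/Δψ = 0.9239, d_rh = R√(Δφ²+q²Δλ²) = 7631.8 nmi
Excess = 7631.8 − 7355.2 = 276.6 ≈ 277 nmi

277 nmi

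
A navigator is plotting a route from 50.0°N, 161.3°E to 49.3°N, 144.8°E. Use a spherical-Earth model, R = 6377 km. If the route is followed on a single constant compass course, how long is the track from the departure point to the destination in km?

1192 km

Rhumb course C = atan2(Δλ, Δψ) with Δψ = ln[tan(π/4+φ₂/2)/tan(π/4+φ₁/2)] = -0.0189, Δλ = -0.2880 → C = 266.25°
d = R·|Δφ| / |cos C| = 6377·0.01222 / 0.06539 = 1192 km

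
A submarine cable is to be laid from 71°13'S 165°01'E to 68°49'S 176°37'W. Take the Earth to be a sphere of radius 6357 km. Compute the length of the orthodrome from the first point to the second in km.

Haversine: a = sin²(Δφ/2)+cos φ₁ cos φ₂ sin²(Δλ/2) = 0.00340;  σ = 2·atan2(√a,√(1−a))
σ = 6.688° → d = Rσ = 6357·0.11672 = 742 km

742 km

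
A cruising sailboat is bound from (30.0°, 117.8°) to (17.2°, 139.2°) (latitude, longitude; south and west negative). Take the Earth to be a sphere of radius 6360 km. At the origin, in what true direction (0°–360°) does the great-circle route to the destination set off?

118.4°

N = sin Δλ·cos φ₂ = +0.3486;  D = cos φ₁ sin φ₂ − sin φ₁ cos φ₂ cos Δλ = -0.1886
initial course = atan2(N, D) = 118.42°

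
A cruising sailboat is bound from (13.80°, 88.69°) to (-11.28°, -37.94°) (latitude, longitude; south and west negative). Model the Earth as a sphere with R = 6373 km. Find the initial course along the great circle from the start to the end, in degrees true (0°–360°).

N = sin Δλ·cos φ₂ = -0.7870;  D = cos φ₁ sin φ₂ − sin φ₁ cos φ₂ cos Δλ = -0.0504
initial course = atan2(N, D) = 266.34°

266.3°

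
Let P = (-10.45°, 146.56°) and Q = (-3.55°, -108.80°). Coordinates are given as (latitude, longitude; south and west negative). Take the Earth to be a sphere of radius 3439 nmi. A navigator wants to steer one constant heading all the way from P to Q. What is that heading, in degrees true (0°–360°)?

Meridional parts: M(φ₁)=-0.1834, M(φ₂)=-0.0620 → ΔM = +0.1214;  Δλ = +1.8263 rad
tan C = Δλ / ΔM = +15.0428 → C = 86.20°

86.2°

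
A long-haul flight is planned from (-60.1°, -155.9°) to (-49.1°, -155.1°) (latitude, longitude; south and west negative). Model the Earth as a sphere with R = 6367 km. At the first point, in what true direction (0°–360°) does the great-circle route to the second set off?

2.7°

θ = atan2( sin Δλ·cos φ₂ ,  cos φ₁ sin φ₂ − sin φ₁ cos φ₂ cos Δλ )
  = atan2(+0.0091, +0.1908) = 2.74°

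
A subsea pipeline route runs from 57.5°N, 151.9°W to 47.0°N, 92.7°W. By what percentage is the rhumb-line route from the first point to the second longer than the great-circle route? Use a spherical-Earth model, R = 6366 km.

Great circle: σ = 0.6360 rad → d_gc = Rσ = 4049.1 km
Rhumb: Δφ = -0.1833, Δλ = +1.0332, Δψ = -0.3012, q = Δφ/Δψ = 0.6085 → d_rh = R√(Δφ²+q²Δλ²) = 4168.9 km
Excess = (4168.9 − 4049.1) / 4049.1 = 119.8 / 4049.1 = 2.96% ≈ 3.0%

3.0%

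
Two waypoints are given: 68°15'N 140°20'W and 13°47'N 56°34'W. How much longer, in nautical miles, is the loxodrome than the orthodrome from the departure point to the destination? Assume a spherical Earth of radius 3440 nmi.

219 nmi

Great circle: cos σ = sin φ₁ sin φ₂ + cos φ₁ cos φ₂ cos Δλ,  σ = 1.3074 rad → d_gc = 4497.4 nmi
Rhumb line: Δψ = -1.4067, q = Δφ/Δψ = 0.6758, d_rh = R√(Δφ²+q²Δλ²) = 4716.4 nmi
Excess = 4716.4 − 4497.4 = 219.0 ≈ 219 nmi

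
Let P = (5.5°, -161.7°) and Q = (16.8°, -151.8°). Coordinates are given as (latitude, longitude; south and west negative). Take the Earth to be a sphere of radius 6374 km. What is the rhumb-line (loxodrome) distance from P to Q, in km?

1656 km

Δψ = ln[tan(π/4+φ₂/2)/tan(π/4+φ₁/2)] = +0.2014;  Δφ = +0.1972 rad,  Δλ = +0.1728 rad
q = Δφ/Δψ = 0.9794
d = R·√(Δφ² + q²Δλ²) = 6374·0.25988 = 1656 km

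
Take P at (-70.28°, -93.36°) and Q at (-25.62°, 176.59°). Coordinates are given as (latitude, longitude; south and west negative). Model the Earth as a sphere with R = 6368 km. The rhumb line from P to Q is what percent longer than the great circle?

6.8%

Great circle: σ = 1.1519 rad → d_gc = Rσ = 7335.1 km
Rhumb: Δφ = +0.7795, Δλ = -1.5717, Δψ = +1.2870, q = Δφ/Δψ = 0.6057 → d_rh = R√(Δφ²+q²Δλ²) = 7834.7 km
Excess = (7834.7 − 7335.1) / 7335.1 = 499.6 / 7335.1 = 6.81% ≈ 6.8%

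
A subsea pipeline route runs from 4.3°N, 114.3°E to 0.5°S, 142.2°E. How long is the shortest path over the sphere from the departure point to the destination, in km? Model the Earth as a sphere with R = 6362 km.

3141 km

cos σ = sin φ₁ sin φ₂ + cos φ₁ cos φ₂ cos Δλ
      = sin(4.30°)sin(-0.50°) + cos(4.30°)cos(-0.50°)cos(27.90°) = 0.8806
σ = 28.286° → d = Rσ = 6362·0.49369 = 3141 km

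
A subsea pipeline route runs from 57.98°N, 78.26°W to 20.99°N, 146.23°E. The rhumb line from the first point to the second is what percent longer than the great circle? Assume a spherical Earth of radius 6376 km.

Great circle: σ = 1.6202 rad → d_gc = Rσ = 10330.7 km
Rhumb: Δφ = -0.6456, Δλ = -2.3651, Δψ = -0.8737, q = Δφ/Δψ = 0.7389 → d_rh = R√(Δφ²+q²Δλ²) = 11879.1 km
Excess = (11879.1 − 10330.7) / 10330.7 = 1548.4 / 10330.7 = 14.99% ≈ 15.0%

15.0%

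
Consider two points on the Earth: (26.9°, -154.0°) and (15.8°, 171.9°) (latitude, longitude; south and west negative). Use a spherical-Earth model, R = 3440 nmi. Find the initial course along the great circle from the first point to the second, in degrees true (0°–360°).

θ = atan2( sin Δλ·cos φ₂ ,  cos φ₁ sin φ₂ − sin φ₁ cos φ₂ cos Δλ )
  = atan2(-0.5395, -0.1177) = 257.70°

257.7°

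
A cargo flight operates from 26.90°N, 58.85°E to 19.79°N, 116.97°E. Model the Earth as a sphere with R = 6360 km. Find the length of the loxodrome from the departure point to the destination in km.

Rhumb course C = atan2(Δλ, Δψ) with Δψ = ln[tan(π/4+φ₂/2)/tan(π/4+φ₁/2)] = -0.1353, Δλ = +1.0144 → C = 97.60°
d = R·|Δφ| / |cos C| = 6360·0.12409 / 0.13219 = 5971 km

5971 km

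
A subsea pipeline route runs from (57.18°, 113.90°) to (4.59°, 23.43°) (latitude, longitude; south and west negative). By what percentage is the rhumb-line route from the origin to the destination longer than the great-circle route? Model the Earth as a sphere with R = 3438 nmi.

Great circle: σ = 1.5079 rad → d_gc = Rσ = 5184.3 nmi
Rhumb: Δφ = -0.9179, Δλ = -1.5790, Δψ = -1.1423, q = Δφ/Δψ = 0.8036 → d_rh = R√(Δφ²+q²Δλ²) = 5383.9 nmi
Excess = (5383.9 − 5184.3) / 5184.3 = 199.6 / 5184.3 = 3.8501% ≈ 3.9%

3.9%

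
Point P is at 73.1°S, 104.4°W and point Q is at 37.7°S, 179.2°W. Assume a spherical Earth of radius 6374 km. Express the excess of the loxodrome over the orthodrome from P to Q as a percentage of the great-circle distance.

Great circle: σ = 0.8692 rad → d_gc = Rσ = 5540.4 km
Rhumb: Δφ = +0.6178, Δλ = -1.3055, Δψ = +1.1954, q = Δφ/Δψ = 0.5168 → d_rh = R√(Δφ²+q²Δλ²) = 5831.5 km
Excess = (5831.5 − 5540.4) / 5540.4 = 291.1 / 5540.4 = 5.254% ≈ 5.3%

5.3%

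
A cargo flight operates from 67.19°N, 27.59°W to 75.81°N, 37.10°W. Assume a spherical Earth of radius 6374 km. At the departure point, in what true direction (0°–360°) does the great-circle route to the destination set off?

θ = atan2( sin Δλ·cos φ₂ ,  cos φ₁ sin φ₂ − sin φ₁ cos φ₂ cos Δλ )
  = atan2(-0.0405, +0.1530) = 345.17°

345.2°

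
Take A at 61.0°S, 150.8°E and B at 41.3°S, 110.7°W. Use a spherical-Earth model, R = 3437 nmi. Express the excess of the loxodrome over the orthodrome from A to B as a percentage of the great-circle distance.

Great circle: σ = 1.0199 rad → d_gc = Rσ = 3505.5 nmi
Rhumb: Δφ = +0.3438, Δλ = +1.7191, Δψ = +0.5596, q = Δφ/Δψ = 0.6144 → d_rh = R√(Δφ²+q²Δλ²) = 3818.0 nmi
Excess = (3818.0 − 3505.5) / 3505.5 = 312.5 / 3505.5 = 8.91% ≈ 8.9%

8.9%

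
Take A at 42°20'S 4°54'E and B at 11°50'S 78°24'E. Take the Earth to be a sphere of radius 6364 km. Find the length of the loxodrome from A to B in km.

Rhumb course C = atan2(Δλ, Δψ) with Δψ = ln[tan(π/4+φ₂/2)/tan(π/4+φ₁/2)] = +0.6090, Δλ = +1.2828 → C = 64.60°
d = R·|Δφ| / |cos C| = 6364·0.53233 / 0.42886 = 7899 km

7899 km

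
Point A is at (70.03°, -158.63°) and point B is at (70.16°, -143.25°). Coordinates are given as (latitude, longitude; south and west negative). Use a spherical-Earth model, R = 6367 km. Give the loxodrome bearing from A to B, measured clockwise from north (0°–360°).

Meridional parts: M(φ₁)=+1.7369, M(φ₂)=+1.7436 → ΔM = +0.0067;  Δλ = +0.2684 rad
tan C = Δλ / ΔM = +40.2791 → C = 88.58°

88.6°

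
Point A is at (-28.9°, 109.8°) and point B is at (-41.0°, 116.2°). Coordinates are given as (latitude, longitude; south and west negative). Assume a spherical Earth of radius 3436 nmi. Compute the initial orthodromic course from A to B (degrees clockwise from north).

N = sin Δλ·cos φ₂ = +0.0841;  D = cos φ₁ sin φ₂ − sin φ₁ cos φ₂ cos Δλ = -0.2119
initial course = atan2(N, D) = 158.35°

158.3°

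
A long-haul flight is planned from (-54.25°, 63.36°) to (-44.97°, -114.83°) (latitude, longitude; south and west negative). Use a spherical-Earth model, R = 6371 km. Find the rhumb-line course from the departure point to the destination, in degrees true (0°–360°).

274.6°

Δψ = ln[tan(π/4+φ₂/2)/tan(π/4+φ₁/2)] = +0.2510
Δλ = -3.1100 rad (taken the short way round)
course = atan2(Δλ, Δψ) = 274.61°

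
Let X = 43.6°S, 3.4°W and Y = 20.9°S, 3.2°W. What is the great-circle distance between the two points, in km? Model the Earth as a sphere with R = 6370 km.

2524 km

cos σ = sin φ₁ sin φ₂ + cos φ₁ cos φ₂ cos Δλ
      = sin(-43.60°)sin(-20.90°) + cos(-43.60°)cos(-20.90°)cos(0.20°) = 0.9225
σ = 22.701° → d = Rσ = 6370·0.39620 = 2524 km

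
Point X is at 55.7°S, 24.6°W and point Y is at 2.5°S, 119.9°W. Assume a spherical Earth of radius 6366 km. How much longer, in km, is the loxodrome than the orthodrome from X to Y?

Great circle: cos σ = sin φ₁ sin φ₂ + cos φ₁ cos φ₂ cos Δλ,  σ = 1.5868 rad → d_gc = 10101.4 km
Rhumb line: Δψ = +1.1321, q = Δφ/Δψ = 0.8202, d_rh = R√(Δφ²+q²Δλ²) = 10505.3 km
Excess = 10505.3 − 10101.4 = 403.9 ≈ 404 km

404 km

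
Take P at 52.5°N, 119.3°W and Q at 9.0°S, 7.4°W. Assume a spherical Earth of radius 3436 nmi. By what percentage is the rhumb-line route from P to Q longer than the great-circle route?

Great circle: σ = 1.9266 rad → d_gc = Rσ = 6619.9 nmi
Rhumb: Δφ = -1.0734, Δλ = +1.9530, Δψ = -1.2381, q = Δφ/Δψ = 0.8669 → d_rh = R√(Δφ²+q²Δλ²) = 6888.1 nmi
Excess = (6888.1 − 6619.9) / 6619.9 = 268.2 / 6619.9 = 4.051% ≈ 4.1%

4.1%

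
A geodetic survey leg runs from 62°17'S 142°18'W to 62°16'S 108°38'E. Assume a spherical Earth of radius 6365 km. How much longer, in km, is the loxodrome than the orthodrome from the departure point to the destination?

690 km

Great circle: cos σ = sin φ₁ sin φ₂ + cos φ₁ cos φ₂ cos Δλ,  σ = 0.7772 rad → d_gc = 4947.1 km
Rhumb line: Δψ = +0.0006, q = Δφ/Δψ = 0.4652, d_rh = R√(Δφ²+q²Δλ²) = 5636.8 km
Excess = 5636.8 − 4947.1 = 689.7 ≈ 690 km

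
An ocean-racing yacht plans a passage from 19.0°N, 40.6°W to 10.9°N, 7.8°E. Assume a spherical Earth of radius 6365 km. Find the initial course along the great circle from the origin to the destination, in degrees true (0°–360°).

θ = atan2( sin Δλ·cos φ₂ ,  cos φ₁ sin φ₂ − sin φ₁ cos φ₂ cos Δλ )
  = atan2(+0.7343, -0.0335) = 92.61°

92.6°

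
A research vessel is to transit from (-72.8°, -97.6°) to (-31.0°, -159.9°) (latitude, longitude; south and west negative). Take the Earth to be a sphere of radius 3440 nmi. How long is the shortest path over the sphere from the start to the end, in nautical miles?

3147 nmi

Haversine: a = sin²(Δφ/2)+cos φ₁ cos φ₂ sin²(Δλ/2) = 0.19509;  σ = 2·atan2(√a,√(1−a))
σ = 52.423° → d = Rσ = 3440·0.91495 = 3147 nmi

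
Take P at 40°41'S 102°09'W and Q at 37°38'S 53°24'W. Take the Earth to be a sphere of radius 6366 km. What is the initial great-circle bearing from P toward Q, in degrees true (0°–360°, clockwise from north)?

θ = atan2( sin Δλ·cos φ₂ ,  cos φ₁ sin φ₂ − sin φ₁ cos φ₂ cos Δλ )
  = atan2(+0.5954, -0.1227) = 101.64°

101.6°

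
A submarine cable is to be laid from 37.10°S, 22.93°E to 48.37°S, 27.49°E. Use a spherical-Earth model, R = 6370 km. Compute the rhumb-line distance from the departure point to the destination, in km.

1307 km

Rhumb course C = atan2(Δλ, Δψ) with Δψ = ln[tan(π/4+φ₂/2)/tan(π/4+φ₁/2)] = -0.2690, Δλ = +0.0796 → C = 163.52°
d = R·|Δφ| / |cos C| = 6370·0.19670 / 0.95890 = 1307 km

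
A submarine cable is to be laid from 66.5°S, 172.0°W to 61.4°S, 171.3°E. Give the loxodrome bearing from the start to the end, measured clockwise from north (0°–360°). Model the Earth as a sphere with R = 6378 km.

Δψ = ln[tan(π/4+φ₂/2)/tan(π/4+φ₁/2)] = +0.2033
Δλ = -0.2915 rad (taken the short way round)
course = atan2(Δλ, Δψ) = 304.90°

304.9°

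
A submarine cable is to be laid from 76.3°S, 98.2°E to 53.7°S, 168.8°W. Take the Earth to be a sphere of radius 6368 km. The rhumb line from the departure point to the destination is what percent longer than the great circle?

Great circle: σ = 0.6830 rad → d_gc = Rσ = 4349.6 km
Rhumb: Δφ = +0.3944, Δλ = +1.6232, Δψ = +1.0039, q = Δφ/Δψ = 0.3929 → d_rh = R√(Δφ²+q²Δλ²) = 4775.3 km
Excess = (4775.3 − 4349.6) / 4349.6 = 425.7 / 4349.6 = 9.79% ≈ 9.8%

9.8%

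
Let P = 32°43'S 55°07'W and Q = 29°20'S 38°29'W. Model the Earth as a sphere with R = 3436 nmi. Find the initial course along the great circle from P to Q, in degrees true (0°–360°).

N = sin Δλ·cos φ₂ = +0.2495;  D = cos φ₁ sin φ₂ − sin φ₁ cos φ₂ cos Δλ = +0.0393
initial course = atan2(N, D) = 81.05°

81.1°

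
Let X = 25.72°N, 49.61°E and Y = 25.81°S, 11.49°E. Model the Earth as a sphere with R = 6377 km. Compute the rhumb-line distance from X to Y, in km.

7048 km

Rhumb course C = atan2(Δλ, Δψ) with Δψ = ln[tan(π/4+φ₂/2)/tan(π/4+φ₁/2)] = -0.9313, Δλ = -0.6653 → C = 215.54°
d = R·|Δφ| / |cos C| = 6377·0.89937 / 0.81369 = 7048 km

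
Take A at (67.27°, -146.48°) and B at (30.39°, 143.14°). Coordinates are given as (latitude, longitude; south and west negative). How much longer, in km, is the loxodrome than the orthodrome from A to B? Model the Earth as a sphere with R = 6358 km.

Great circle: cos σ = sin φ₁ sin φ₂ + cos φ₁ cos φ₂ cos Δλ,  σ = 0.9539 rad → d_gc = 6064.9 km
Rhumb line: Δψ = -1.0473, q = Δφ/Δψ = 0.6146, d_rh = R√(Δφ²+q²Δλ²) = 6307.9 km
Excess = 6307.9 − 6064.9 = 243.0 ≈ 243 km

243 km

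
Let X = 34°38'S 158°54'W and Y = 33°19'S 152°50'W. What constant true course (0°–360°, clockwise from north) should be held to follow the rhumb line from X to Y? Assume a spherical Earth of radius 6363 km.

Meridional parts: M(φ₁)=-0.6450, M(φ₂)=-0.6173 → ΔM = +0.0277;  Δλ = +0.1059 rad
tan C = Δλ / ΔM = +3.8208 → C = 75.33°

75.3°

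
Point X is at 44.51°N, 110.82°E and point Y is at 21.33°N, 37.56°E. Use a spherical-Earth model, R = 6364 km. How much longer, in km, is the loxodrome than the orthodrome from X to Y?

167 km

Great circle: cos σ = sin φ₁ sin φ₂ + cos φ₁ cos φ₂ cos Δλ,  σ = 1.1081 rad → d_gc = 7052.2 km
Rhumb line: Δψ = -0.4881, q = Δφ/Δψ = 0.8288, d_rh = R√(Δφ²+q²Δλ²) = 7218.8 km
Excess = 7218.8 − 7052.2 = 166.6 ≈ 167 km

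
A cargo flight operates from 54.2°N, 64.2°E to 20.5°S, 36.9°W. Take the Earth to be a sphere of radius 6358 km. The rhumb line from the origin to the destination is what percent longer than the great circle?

2.3%

Great circle: σ = 1.9709 rad → d_gc = Rσ = 12531.1 km
Rhumb: Δφ = -1.3038, Δλ = -1.7645, Δψ = -1.4958, q = Δφ/Δψ = 0.8716 → d_rh = R√(Δφ²+q²Δλ²) = 12819.2 km
Excess = (12819.2 − 12531.1) / 12531.1 = 288.1 / 12531.1 = 2.30% ≈ 2.3%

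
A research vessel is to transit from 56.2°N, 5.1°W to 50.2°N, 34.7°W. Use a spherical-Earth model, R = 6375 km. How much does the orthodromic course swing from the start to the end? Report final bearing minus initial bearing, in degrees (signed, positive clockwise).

-23.9°

Initial bearing θ₁ = atan2(sin Δλ cos φ₂, cos φ₁ sin φ₂ − sin φ₁ cos φ₂ cos Δλ) = 263.66°
Final bearing θ₂ = (initial bearing from the destination back to the start) + 180° = 239.74°
Δθ = θ₂ − θ₁ = -23.9°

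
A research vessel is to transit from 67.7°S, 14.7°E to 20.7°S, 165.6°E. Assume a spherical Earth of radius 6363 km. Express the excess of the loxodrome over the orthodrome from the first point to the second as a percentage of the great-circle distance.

Great circle: σ = 1.5539 rad → d_gc = Rσ = 9887.5 km
Rhumb: Δφ = +0.8203, Δλ = +2.6337, Δψ = +1.2546, q = Δφ/Δψ = 0.6538 → d_rh = R√(Δφ²+q²Δλ²) = 12136.5 km
Excess = (12136.5 − 9887.5) / 9887.5 = 2249.0 / 9887.5 = 22.746% ≈ 22.7%

22.7%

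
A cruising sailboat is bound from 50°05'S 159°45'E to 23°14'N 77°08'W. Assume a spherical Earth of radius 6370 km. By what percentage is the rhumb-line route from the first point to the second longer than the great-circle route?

2.9%

Great circle: σ = 2.2455 rad → d_gc = Rσ = 14304.1 km
Rhumb: Δφ = +1.2796, Δλ = +2.1488, Δψ = +1.4300, q = Δφ/Δψ = 0.8948 → d_rh = R√(Δφ²+q²Δλ²) = 14712.4 km
Excess = (14712.4 − 14304.1) / 14304.1 = 408.3 / 14304.1 = 2.854% ≈ 2.9%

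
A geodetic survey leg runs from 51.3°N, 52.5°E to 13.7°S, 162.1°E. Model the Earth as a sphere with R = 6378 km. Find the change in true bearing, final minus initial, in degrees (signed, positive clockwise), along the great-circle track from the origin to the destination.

+56.9°

Initial bearing θ₁ = atan2(sin Δλ cos φ₂, cos φ₁ sin φ₂ − sin φ₁ cos φ₂ cos Δλ) = 83.38°
Final bearing θ₂ = (initial bearing from the destination back to the start) + 180° = 140.26°
Δθ = θ₂ − θ₁ = +56.9°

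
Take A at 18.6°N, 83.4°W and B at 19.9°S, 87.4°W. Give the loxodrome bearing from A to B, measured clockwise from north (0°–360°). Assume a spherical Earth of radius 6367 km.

Meridional parts: M(φ₁)=+0.3305, M(φ₂)=-0.3545 → ΔM = -0.6850;  Δλ = -0.0698 rad
tan C = Δλ / ΔM = +0.1019 → C = 185.82°

185.8°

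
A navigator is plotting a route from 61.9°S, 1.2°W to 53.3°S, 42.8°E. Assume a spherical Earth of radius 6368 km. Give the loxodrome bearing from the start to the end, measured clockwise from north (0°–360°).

69.9°

Meridional parts: M(φ₁)=-1.3853, M(φ₂)=-1.1036 → ΔM = +0.2817;  Δλ = +0.7679 rad
tan C = Δλ / ΔM = +2.7260 → C = 69.86°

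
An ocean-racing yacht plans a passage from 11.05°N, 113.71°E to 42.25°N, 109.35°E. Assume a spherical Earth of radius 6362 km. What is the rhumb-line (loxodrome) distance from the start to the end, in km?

Rhumb course C = atan2(Δλ, Δψ) with Δψ = ln[tan(π/4+φ₂/2)/tan(π/4+φ₁/2)] = +0.6210, Δλ = -0.0761 → C = 353.01°
d = R·|Δφ| / |cos C| = 6362·0.54454 / 0.99258 = 3490 km

3490 km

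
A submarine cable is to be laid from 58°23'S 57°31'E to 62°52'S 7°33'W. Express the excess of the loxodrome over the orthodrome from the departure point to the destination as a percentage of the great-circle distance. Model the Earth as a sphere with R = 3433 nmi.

Great circle: σ = 0.5382 rad → d_gc = Rσ = 1847.6 nmi
Rhumb: Δφ = -0.0782, Δλ = -1.1356, Δψ = -0.1598, q = Δφ/Δψ = 0.4896 → d_rh = R√(Δφ²+q²Δλ²) = 1927.6 nmi
Excess = (1927.6 − 1847.6) / 1847.6 = 80.0 / 1847.6 = 4.33% ≈ 4.3%

4.3%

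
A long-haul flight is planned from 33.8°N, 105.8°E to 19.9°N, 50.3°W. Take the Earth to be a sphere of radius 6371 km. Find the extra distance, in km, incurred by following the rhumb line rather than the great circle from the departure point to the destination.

Great circle: cos σ = sin φ₁ sin φ₂ + cos φ₁ cos φ₂ cos Δλ,  σ = 2.1235 rad → d_gc = 13529.0 km
Rhumb line: Δψ = -0.2729, q = Δφ/Δψ = 0.8889, d_rh = R√(Δφ²+q²Δλ²) = 15505.9 km
Excess = 15505.9 − 13529.0 = 1976.9 ≈ 1977 km

1977 km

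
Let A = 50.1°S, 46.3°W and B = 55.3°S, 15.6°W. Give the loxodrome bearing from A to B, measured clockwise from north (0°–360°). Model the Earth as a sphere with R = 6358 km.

105.6°

Δψ = ln[tan(π/4+φ₂/2)/tan(π/4+φ₁/2)] = -0.1500
Δλ = +0.5358 rad (taken the short way round)
course = atan2(Δλ, Δψ) = 105.64°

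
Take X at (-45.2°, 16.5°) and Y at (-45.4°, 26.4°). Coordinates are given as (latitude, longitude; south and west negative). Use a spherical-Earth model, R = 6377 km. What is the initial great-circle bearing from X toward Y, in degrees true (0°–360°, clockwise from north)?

N = sin Δλ·cos φ₂ = +0.1207;  D = cos φ₁ sin φ₂ − sin φ₁ cos φ₂ cos Δλ = -0.0109
initial course = atan2(N, D) = 95.16°

95.2°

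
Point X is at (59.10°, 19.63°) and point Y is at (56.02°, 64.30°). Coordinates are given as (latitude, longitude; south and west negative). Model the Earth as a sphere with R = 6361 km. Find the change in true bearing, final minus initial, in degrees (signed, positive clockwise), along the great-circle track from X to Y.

+38.3°

Initial bearing θ₁ = atan2(sin Δλ cos φ₂, cos φ₁ sin φ₂ − sin φ₁ cos φ₂ cos Δλ) = 77.82°
Final bearing θ₂ = (initial bearing from the destination back to the start) + 180° = 116.08°
Δθ = θ₂ − θ₁ = +38.3°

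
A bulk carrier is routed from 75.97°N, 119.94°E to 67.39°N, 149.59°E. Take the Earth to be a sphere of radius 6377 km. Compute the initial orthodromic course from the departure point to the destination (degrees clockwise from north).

N = sin Δλ·cos φ₂ = +0.1902;  D = cos φ₁ sin φ₂ − sin φ₁ cos φ₂ cos Δλ = -0.1004
initial course = atan2(N, D) = 117.82°

117.8°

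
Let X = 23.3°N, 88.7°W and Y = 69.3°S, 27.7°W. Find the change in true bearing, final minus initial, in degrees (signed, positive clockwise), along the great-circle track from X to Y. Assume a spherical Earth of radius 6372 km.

At departure: θ₁ = atan2(sin Δλ cos φ₂, cos φ₁ sin φ₂ − sin φ₁ cos φ₂ cos Δλ) = 161.56°
At arrival: θ₂ = atan2(sin Δλ cos φ₁, −cos φ₂ sin φ₁ + sin φ₂ cos φ₁ cos Δλ) = 124.71°
Δθ = θ₂ − θ₁ = -36.8°

-36.8°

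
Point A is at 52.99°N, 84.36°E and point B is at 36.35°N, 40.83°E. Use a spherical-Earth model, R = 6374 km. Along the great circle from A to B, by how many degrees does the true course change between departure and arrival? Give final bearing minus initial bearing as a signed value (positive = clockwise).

At departure: θ₁ = atan2(sin Δλ cos φ₂, cos φ₁ sin φ₂ − sin φ₁ cos φ₂ cos Δλ) = 258.83°
At arrival: θ₂ = atan2(sin Δλ cos φ₁, −cos φ₂ sin φ₁ + sin φ₂ cos φ₁ cos Δλ) = 227.16°
Δθ = θ₂ − θ₁ = -31.7°

-31.7°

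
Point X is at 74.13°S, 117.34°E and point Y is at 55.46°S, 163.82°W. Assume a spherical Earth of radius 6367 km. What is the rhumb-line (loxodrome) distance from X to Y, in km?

4119 km

Δψ = ln[tan(π/4+φ₂/2)/tan(π/4+φ₁/2)] = +0.8022;  Δφ = +0.3259 rad,  Δλ = +1.3760 rad
q = Δφ/Δψ = 0.4062
d = R·√(Δφ² + q²Δλ²) = 6367·0.64698 = 4119 km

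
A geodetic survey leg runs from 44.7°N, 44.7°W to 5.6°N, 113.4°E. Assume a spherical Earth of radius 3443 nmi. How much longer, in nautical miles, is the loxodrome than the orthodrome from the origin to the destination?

1107 nmi

Great circle: cos σ = sin φ₁ sin φ₂ + cos φ₁ cos φ₂ cos Δλ,  σ = 2.1990 rad → d_gc = 7571.3 nmi
Rhumb line: Δψ = -0.7761, q = Δφ/Δψ = 0.8793, d_rh = R√(Δφ²+q²Δλ²) = 8678.0 nmi
Excess = 8678.0 − 7571.3 = 1106.7 ≈ 1107 nmi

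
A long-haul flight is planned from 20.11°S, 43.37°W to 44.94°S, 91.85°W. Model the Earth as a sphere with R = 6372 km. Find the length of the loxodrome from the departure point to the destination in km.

5263 km

Δψ = ln[tan(π/4+φ₂/2)/tan(π/4+φ₁/2)] = -0.5215;  Δφ = -0.4334 rad,  Δλ = -0.8461 rad
q = Δφ/Δψ = 0.8310
d = R·√(Δφ² + q²Δλ²) = 6372·0.82599 = 5263 km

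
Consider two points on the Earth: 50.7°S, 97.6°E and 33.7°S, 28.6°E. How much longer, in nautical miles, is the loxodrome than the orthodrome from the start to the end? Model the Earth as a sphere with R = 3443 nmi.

95 nmi

Great circle: cos σ = sin φ₁ sin φ₂ + cos φ₁ cos φ₂ cos Δλ,  σ = 0.9043 rad → d_gc = 3113.7 nmi
Rhumb line: Δψ = +0.4045, q = Δφ/Δψ = 0.7336, d_rh = R√(Δφ²+q²Δλ²) = 3208.5 nmi
Excess = 3208.5 − 3113.7 = 94.8 ≈ 95 nmi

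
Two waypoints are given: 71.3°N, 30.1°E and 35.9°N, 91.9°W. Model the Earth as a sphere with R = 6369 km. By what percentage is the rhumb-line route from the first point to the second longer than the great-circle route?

15.5%

Great circle: σ = 1.1398 rad → d_gc = Rσ = 7259.3 km
Rhumb: Δφ = -0.6178, Δλ = -2.1293, Δψ = -1.1318, q = Δφ/Δψ = 0.5459 → d_rh = R√(Δφ²+q²Δλ²) = 8384.0 km
Excess = (8384.0 − 7259.3) / 7259.3 = 1124.7 / 7259.3 = 15.49% ≈ 15.5%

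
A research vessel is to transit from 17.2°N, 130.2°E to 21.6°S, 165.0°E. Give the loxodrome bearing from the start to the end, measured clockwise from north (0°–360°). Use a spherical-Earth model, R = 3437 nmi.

Meridional parts: M(φ₁)=+0.3048, M(φ₂)=-0.3863 → ΔM = -0.6911;  Δλ = +0.6074 rad
tan C = Δλ / ΔM = -0.8789 → C = 138.69°

138.7°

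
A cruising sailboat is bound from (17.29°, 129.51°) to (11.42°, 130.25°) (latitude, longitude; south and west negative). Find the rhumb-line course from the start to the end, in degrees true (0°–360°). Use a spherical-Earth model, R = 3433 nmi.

173.0°

Δψ = ln[tan(π/4+φ₂/2)/tan(π/4+φ₁/2)] = -0.1058
Δλ = +0.0129 rad (taken the short way round)
course = atan2(Δλ, Δψ) = 173.04°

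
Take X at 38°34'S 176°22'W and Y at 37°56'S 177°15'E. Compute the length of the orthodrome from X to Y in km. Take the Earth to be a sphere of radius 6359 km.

561 km

Haversine: a = sin²(Δφ/2)+cos φ₁ cos φ₂ sin²(Δλ/2) = 0.00194;  σ = 2·atan2(√a,√(1−a))
σ = 5.052° → d = Rσ = 6359·0.08817 = 561 km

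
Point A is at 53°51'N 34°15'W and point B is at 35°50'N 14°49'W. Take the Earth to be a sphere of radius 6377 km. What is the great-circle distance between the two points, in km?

Haversine: a = sin²(Δφ/2)+cos φ₁ cos φ₂ sin²(Δλ/2) = 0.03814;  σ = 2·atan2(√a,√(1−a))
σ = 22.524° → d = Rσ = 6377·0.39311 = 2507 km

2507 km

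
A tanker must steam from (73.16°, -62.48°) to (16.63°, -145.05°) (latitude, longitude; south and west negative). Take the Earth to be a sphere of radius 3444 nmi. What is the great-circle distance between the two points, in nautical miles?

cos σ = sin φ₁ sin φ₂ + cos φ₁ cos φ₂ cos Δλ
      = sin(73.16°)sin(16.63°) + cos(73.16°)cos(16.63°)cos(-82.57°) = 0.3098
σ = 71.952° → d = Rσ = 3444·1.25580 = 4325 nmi

4325 nmi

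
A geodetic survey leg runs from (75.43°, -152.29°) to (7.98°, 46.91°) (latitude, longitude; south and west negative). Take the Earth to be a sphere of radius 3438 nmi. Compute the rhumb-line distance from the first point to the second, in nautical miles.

7175 nmi

Rhumb course C = atan2(Δλ, Δψ) with Δψ = ln[tan(π/4+φ₂/2)/tan(π/4+φ₁/2)] = -1.9173, Δλ = -2.8065 → C = 235.66°
d = R·|Δφ| / |cos C| = 3438·1.17722 / 0.56409 = 7175 nmi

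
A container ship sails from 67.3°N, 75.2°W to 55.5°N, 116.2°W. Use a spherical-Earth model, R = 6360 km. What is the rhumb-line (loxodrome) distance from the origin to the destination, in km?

Δψ = ln[tan(π/4+φ₂/2)/tan(π/4+φ₁/2)] = -0.4363;  Δφ = -0.2059 rad,  Δλ = -0.7156 rad
q = Δφ/Δψ = 0.4721
d = R·√(Δφ² + q²Δλ²) = 6360·0.39564 = 2516 km

2516 km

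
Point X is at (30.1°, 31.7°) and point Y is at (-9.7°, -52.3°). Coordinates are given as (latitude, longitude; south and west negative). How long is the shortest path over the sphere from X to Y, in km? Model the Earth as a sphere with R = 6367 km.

cos σ = sin φ₁ sin φ₂ + cos φ₁ cos φ₂ cos Δλ
      = sin(30.10°)sin(-9.70°) + cos(30.10°)cos(-9.70°)cos(-84.00°) = 0.0046
σ = 89.734° → d = Rσ = 6367·1.56616 = 9972 km

9972 km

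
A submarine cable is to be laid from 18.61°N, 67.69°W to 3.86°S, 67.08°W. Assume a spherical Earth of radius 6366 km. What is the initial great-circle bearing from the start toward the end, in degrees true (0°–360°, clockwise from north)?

178.4°

N = sin Δλ·cos φ₂ = +0.0106;  D = cos φ₁ sin φ₂ − sin φ₁ cos φ₂ cos Δλ = -0.3822
initial course = atan2(N, D) = 178.41°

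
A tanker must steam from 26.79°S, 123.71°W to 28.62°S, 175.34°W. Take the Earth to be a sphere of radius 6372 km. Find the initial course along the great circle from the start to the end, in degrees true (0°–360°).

255.2°

θ = atan2( sin Δλ·cos φ₂ ,  cos φ₁ sin φ₂ − sin φ₁ cos φ₂ cos Δλ )
  = atan2(-0.6882, -0.1820) = 255.19°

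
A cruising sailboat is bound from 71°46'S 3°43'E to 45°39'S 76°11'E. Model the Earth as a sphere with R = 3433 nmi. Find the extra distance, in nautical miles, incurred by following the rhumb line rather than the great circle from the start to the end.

Great circle: cos σ = sin φ₁ sin φ₂ + cos φ₁ cos φ₂ cos Δλ,  σ = 0.7302 rad → d_gc = 2506.6 nmi
Rhumb line: Δψ = +0.9321, q = Δφ/Δψ = 0.4890, d_rh = R√(Δφ²+q²Δλ²) = 2637.6 nmi
Excess = 2637.6 − 2506.6 = 131.0 ≈ 131 nmi

131 nmi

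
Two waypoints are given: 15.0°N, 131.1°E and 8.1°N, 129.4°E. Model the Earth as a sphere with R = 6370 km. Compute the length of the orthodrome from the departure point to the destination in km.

789 km

cos σ = sin φ₁ sin φ₂ + cos φ₁ cos φ₂ cos Δλ
      = sin(15.00°)sin(8.10°) + cos(15.00°)cos(8.10°)cos(-1.70°) = 0.9923
σ = 7.098° → d = Rσ = 6370·0.12388 = 789 km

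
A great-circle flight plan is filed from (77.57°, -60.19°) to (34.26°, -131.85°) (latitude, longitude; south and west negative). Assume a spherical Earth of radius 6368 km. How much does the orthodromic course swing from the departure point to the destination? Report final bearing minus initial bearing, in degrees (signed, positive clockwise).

At departure: θ₁ = atan2(sin Δλ cos φ₂, cos φ₁ sin φ₂ − sin φ₁ cos φ₂ cos Δλ) = 260.39°
At arrival: θ₂ = atan2(sin Δλ cos φ₁, −cos φ₂ sin φ₁ + sin φ₂ cos φ₁ cos Δλ) = 194.88°
Δθ = θ₂ − θ₁ = -65.5°

-65.5°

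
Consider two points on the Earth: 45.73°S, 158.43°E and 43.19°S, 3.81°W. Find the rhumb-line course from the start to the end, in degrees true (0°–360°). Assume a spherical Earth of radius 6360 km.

271.3°

Δψ = ln[tan(π/4+φ₂/2)/tan(π/4+φ₁/2)] = +0.0621
Δλ = -2.8316 rad (taken the short way round)
course = atan2(Δλ, Δψ) = 271.26°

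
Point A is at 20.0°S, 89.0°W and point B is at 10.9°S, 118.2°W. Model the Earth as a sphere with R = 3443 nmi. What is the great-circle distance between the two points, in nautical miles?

Haversine: a = sin²(Δφ/2)+cos φ₁ cos φ₂ sin²(Δλ/2) = 0.06492;  σ = 2·atan2(√a,√(1−a))
σ = 29.523° → d = Rσ = 3443·0.51528 = 1774 nmi

1774 nmi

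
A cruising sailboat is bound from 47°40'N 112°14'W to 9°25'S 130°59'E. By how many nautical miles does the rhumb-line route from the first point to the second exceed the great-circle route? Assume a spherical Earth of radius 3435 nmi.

251 nmi

Great circle: cos σ = sin φ₁ sin φ₂ + cos φ₁ cos φ₂ cos Δλ,  σ = 2.0046 rad → d_gc = 6885.80 nmi
Rhumb line: Δψ = -1.1139, q = Δφ/Δψ = 0.8944, d_rh = R√(Δφ²+q²Δλ²) = 7136.31 nmi
Excess = 7136.31 − 6885.80 = 250.51 ≈ 251 nmi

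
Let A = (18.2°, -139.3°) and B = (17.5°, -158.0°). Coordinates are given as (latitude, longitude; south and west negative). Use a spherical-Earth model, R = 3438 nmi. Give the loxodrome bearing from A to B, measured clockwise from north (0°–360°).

Meridional parts: M(φ₁)=+0.3231, M(φ₂)=+0.3103 → ΔM = -0.0128;  Δλ = -0.3264 rad
tan C = Δλ / ΔM = +25.4281 → C = 267.75°

267.7°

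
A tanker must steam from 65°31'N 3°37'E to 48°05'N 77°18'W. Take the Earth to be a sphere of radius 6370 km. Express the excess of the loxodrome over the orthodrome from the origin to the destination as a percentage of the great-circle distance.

Great circle: σ = 0.7657 rad → d_gc = Rσ = 4877.3 km
Rhumb: Δφ = -0.3043, Δλ = -1.4123, Δψ = -0.5684, q = Δφ/Δψ = 0.5353 → d_rh = R√(Δφ²+q²Δλ²) = 5191.4 km
Excess = (5191.4 − 4877.3) / 4877.3 = 314.1 / 4877.3 = 6.44% ≈ 6.4%

6.4%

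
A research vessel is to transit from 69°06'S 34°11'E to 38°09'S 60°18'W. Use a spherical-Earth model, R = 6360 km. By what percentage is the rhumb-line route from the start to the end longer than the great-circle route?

Great circle: σ = 0.9823 rad → d_gc = Rσ = 6247.1 km
Rhumb: Δφ = +0.5402, Δλ = -1.6490, Δψ = +0.9691, q = Δφ/Δψ = 0.5574 → d_rh = R√(Δφ²+q²Δλ²) = 6780.6 km
Excess = (6780.6 − 6247.1) / 6247.1 = 533.5 / 6247.1 = 8.54% ≈ 8.5%

8.5%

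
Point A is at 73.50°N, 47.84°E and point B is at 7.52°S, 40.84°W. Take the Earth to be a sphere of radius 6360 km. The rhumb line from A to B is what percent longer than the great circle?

4.6%

Great circle: σ = 1.6901 rad → d_gc = Rσ = 10748.9 km
Rhumb: Δφ = -1.4141, Δλ = -1.5478, Δψ = -2.0627, q = Δφ/Δψ = 0.6855 → d_rh = R√(Δφ²+q²Δλ²) = 11243.7 km
Excess = (11243.7 − 10748.9) / 10748.9 = 494.8 / 10748.9 = 4.60% ≈ 4.6%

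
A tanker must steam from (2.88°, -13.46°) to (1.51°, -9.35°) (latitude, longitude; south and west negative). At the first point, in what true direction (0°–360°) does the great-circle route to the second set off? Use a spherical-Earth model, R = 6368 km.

θ = atan2( sin Δλ·cos φ₂ ,  cos φ₁ sin φ₂ − sin φ₁ cos φ₂ cos Δλ )
  = atan2(+0.0716, -0.0238) = 108.36°

108.4°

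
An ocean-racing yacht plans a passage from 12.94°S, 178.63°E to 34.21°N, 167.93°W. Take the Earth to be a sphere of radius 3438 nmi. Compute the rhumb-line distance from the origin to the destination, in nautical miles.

Rhumb course C = atan2(Δλ, Δψ) with Δψ = ln[tan(π/4+φ₂/2)/tan(π/4+φ₁/2)] = +0.8639, Δλ = +0.2346 → C = 15.19°
d = R·|Δφ| / |cos C| = 3438·0.82292 / 0.96506 = 2932 nmi

2932 nmi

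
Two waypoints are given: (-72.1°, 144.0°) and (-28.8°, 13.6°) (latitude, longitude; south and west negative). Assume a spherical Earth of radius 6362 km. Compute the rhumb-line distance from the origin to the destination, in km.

Rhumb course C = atan2(Δλ, Δψ) with Δψ = ln[tan(π/4+φ₂/2)/tan(π/4+φ₁/2)] = +1.3231, Δλ = -2.2759 → C = 300.17°
d = R·|Δφ| / |cos C| = 6362·0.75573 / 0.50260 = 9566 km

9566 km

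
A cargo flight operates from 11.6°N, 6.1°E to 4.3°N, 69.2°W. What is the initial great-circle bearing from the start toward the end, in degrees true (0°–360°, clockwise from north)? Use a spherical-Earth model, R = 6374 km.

N = sin Δλ·cos φ₂ = -0.9645;  D = cos φ₁ sin φ₂ − sin φ₁ cos φ₂ cos Δλ = +0.0226
initial course = atan2(N, D) = 271.34°

271.3°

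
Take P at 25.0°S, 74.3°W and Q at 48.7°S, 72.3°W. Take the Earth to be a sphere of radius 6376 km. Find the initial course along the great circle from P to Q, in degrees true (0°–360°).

176.7°

N = sin Δλ·cos φ₂ = +0.0230;  D = cos φ₁ sin φ₂ − sin φ₁ cos φ₂ cos Δλ = -0.4021
initial course = atan2(N, D) = 176.72°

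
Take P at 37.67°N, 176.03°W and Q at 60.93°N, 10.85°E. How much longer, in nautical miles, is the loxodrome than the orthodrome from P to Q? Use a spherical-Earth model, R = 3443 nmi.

1872 nmi

Great circle: cos σ = sin φ₁ sin φ₂ + cos φ₁ cos φ₂ cos Δλ,  σ = 1.4179 rad → d_gc = 4881.8 nmi
Rhumb line: Δψ = +0.6392, q = Δφ/Δψ = 0.6351, d_rh = R√(Δφ²+q²Δλ²) = 6753.4 nmi
Excess = 6753.4 − 4881.8 = 1871.6 ≈ 1872 nmi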